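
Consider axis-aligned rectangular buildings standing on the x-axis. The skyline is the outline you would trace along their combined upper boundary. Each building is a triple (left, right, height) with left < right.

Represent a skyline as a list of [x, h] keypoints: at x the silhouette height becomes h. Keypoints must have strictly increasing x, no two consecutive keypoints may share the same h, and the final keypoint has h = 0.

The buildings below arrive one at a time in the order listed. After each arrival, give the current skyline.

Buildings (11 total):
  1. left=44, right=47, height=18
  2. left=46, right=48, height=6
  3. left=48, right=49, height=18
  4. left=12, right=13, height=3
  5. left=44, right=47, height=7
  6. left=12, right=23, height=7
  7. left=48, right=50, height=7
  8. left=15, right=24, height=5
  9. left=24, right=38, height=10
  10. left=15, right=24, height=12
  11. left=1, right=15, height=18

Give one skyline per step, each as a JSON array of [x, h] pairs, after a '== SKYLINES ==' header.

== SKYLINES ==
[[44,18],[47,0]]
[[44,18],[47,6],[48,0]]
[[44,18],[47,6],[48,18],[49,0]]
[[12,3],[13,0],[44,18],[47,6],[48,18],[49,0]]
[[12,3],[13,0],[44,18],[47,6],[48,18],[49,0]]
[[12,7],[23,0],[44,18],[47,6],[48,18],[49,0]]
[[12,7],[23,0],[44,18],[47,6],[48,18],[49,7],[50,0]]
[[12,7],[23,5],[24,0],[44,18],[47,6],[48,18],[49,7],[50,0]]
[[12,7],[23,5],[24,10],[38,0],[44,18],[47,6],[48,18],[49,7],[50,0]]
[[12,7],[15,12],[24,10],[38,0],[44,18],[47,6],[48,18],[49,7],[50,0]]
[[1,18],[15,12],[24,10],[38,0],[44,18],[47,6],[48,18],[49,7],[50,0]]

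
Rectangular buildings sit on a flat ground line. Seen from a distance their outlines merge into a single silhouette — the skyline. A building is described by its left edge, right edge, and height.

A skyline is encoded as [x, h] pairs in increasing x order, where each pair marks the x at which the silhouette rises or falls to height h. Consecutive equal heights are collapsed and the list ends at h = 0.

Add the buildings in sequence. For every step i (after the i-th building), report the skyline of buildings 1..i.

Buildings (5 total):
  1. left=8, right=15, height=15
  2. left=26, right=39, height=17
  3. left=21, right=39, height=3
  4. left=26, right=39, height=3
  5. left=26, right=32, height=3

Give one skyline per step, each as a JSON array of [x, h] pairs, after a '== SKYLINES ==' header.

== SKYLINES ==
[[8,15],[15,0]]
[[8,15],[15,0],[26,17],[39,0]]
[[8,15],[15,0],[21,3],[26,17],[39,0]]
[[8,15],[15,0],[21,3],[26,17],[39,0]]
[[8,15],[15,0],[21,3],[26,17],[39,0]]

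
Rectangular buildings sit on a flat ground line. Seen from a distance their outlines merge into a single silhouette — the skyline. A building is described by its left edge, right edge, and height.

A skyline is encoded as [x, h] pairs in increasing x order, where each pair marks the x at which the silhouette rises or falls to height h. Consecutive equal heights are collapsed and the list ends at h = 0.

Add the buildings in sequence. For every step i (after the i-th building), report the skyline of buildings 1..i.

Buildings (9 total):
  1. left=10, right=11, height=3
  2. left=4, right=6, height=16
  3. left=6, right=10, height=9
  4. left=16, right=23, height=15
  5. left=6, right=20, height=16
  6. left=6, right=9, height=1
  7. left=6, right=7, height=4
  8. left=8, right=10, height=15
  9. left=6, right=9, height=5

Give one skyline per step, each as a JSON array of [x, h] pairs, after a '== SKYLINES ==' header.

== SKYLINES ==
[[10,3],[11,0]]
[[4,16],[6,0],[10,3],[11,0]]
[[4,16],[6,9],[10,3],[11,0]]
[[4,16],[6,9],[10,3],[11,0],[16,15],[23,0]]
[[4,16],[20,15],[23,0]]
[[4,16],[20,15],[23,0]]
[[4,16],[20,15],[23,0]]
[[4,16],[20,15],[23,0]]
[[4,16],[20,15],[23,0]]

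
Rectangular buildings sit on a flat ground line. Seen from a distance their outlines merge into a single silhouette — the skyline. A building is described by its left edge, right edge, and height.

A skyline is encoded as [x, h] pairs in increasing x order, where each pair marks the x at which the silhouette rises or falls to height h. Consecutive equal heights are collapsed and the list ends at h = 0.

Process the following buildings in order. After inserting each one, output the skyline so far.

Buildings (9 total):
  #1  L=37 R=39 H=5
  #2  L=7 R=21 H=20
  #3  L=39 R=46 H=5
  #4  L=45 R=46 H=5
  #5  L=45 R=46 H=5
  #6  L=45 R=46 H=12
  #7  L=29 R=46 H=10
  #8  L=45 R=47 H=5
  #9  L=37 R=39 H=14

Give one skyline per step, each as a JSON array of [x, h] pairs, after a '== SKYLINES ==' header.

== SKYLINES ==
[[37,5],[39,0]]
[[7,20],[21,0],[37,5],[39,0]]
[[7,20],[21,0],[37,5],[46,0]]
[[7,20],[21,0],[37,5],[46,0]]
[[7,20],[21,0],[37,5],[46,0]]
[[7,20],[21,0],[37,5],[45,12],[46,0]]
[[7,20],[21,0],[29,10],[45,12],[46,0]]
[[7,20],[21,0],[29,10],[45,12],[46,5],[47,0]]
[[7,20],[21,0],[29,10],[37,14],[39,10],[45,12],[46,5],[47,0]]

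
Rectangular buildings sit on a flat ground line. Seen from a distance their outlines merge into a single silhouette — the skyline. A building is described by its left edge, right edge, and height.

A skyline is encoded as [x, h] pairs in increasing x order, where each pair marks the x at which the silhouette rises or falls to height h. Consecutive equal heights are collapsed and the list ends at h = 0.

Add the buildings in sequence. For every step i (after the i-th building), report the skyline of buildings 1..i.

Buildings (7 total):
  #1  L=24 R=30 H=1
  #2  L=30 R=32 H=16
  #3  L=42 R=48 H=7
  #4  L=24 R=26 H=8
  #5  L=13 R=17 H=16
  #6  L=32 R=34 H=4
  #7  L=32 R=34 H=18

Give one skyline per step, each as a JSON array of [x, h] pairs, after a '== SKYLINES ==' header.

== SKYLINES ==
[[24,1],[30,0]]
[[24,1],[30,16],[32,0]]
[[24,1],[30,16],[32,0],[42,7],[48,0]]
[[24,8],[26,1],[30,16],[32,0],[42,7],[48,0]]
[[13,16],[17,0],[24,8],[26,1],[30,16],[32,0],[42,7],[48,0]]
[[13,16],[17,0],[24,8],[26,1],[30,16],[32,4],[34,0],[42,7],[48,0]]
[[13,16],[17,0],[24,8],[26,1],[30,16],[32,18],[34,0],[42,7],[48,0]]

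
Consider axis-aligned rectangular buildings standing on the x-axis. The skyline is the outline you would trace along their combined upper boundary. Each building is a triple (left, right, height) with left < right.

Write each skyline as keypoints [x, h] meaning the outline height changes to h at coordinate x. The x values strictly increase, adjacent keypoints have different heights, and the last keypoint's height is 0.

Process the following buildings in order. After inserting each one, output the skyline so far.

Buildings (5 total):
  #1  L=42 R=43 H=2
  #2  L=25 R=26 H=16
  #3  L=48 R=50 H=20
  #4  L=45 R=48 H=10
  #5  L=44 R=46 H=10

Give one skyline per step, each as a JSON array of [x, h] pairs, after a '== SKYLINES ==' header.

== SKYLINES ==
[[42,2],[43,0]]
[[25,16],[26,0],[42,2],[43,0]]
[[25,16],[26,0],[42,2],[43,0],[48,20],[50,0]]
[[25,16],[26,0],[42,2],[43,0],[45,10],[48,20],[50,0]]
[[25,16],[26,0],[42,2],[43,0],[44,10],[48,20],[50,0]]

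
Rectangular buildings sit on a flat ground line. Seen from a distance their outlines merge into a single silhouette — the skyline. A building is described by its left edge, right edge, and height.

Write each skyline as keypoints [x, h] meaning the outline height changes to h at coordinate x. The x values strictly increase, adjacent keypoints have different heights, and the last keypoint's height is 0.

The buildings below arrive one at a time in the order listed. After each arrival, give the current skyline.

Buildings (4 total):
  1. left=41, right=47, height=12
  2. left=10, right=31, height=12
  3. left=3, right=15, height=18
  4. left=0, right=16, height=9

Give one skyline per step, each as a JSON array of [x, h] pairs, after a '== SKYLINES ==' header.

== SKYLINES ==
[[41,12],[47,0]]
[[10,12],[31,0],[41,12],[47,0]]
[[3,18],[15,12],[31,0],[41,12],[47,0]]
[[0,9],[3,18],[15,12],[31,0],[41,12],[47,0]]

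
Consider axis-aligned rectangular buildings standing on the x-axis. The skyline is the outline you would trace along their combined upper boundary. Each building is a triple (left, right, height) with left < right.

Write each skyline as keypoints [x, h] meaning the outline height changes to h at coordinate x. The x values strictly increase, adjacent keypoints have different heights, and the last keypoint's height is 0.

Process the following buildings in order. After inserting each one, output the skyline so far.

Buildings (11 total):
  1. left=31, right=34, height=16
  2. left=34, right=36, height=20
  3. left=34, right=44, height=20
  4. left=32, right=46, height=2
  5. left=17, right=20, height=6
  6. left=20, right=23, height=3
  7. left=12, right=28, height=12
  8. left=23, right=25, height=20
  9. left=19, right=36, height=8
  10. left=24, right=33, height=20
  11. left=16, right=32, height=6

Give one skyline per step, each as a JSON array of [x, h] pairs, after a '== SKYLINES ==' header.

== SKYLINES ==
[[31,16],[34,0]]
[[31,16],[34,20],[36,0]]
[[31,16],[34,20],[44,0]]
[[31,16],[34,20],[44,2],[46,0]]
[[17,6],[20,0],[31,16],[34,20],[44,2],[46,0]]
[[17,6],[20,3],[23,0],[31,16],[34,20],[44,2],[46,0]]
[[12,12],[28,0],[31,16],[34,20],[44,2],[46,0]]
[[12,12],[23,20],[25,12],[28,0],[31,16],[34,20],[44,2],[46,0]]
[[12,12],[23,20],[25,12],[28,8],[31,16],[34,20],[44,2],[46,0]]
[[12,12],[23,20],[33,16],[34,20],[44,2],[46,0]]
[[12,12],[23,20],[33,16],[34,20],[44,2],[46,0]]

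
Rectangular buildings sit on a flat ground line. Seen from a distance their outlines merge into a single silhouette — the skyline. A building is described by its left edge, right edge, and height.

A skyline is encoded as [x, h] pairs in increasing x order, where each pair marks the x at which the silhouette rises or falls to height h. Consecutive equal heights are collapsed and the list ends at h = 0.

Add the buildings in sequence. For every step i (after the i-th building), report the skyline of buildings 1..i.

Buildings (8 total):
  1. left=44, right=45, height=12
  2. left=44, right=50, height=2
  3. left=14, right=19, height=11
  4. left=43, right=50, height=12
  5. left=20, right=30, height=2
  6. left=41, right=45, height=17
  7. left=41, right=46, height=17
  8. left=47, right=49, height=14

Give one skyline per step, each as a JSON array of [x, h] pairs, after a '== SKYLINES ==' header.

== SKYLINES ==
[[44,12],[45,0]]
[[44,12],[45,2],[50,0]]
[[14,11],[19,0],[44,12],[45,2],[50,0]]
[[14,11],[19,0],[43,12],[50,0]]
[[14,11],[19,0],[20,2],[30,0],[43,12],[50,0]]
[[14,11],[19,0],[20,2],[30,0],[41,17],[45,12],[50,0]]
[[14,11],[19,0],[20,2],[30,0],[41,17],[46,12],[50,0]]
[[14,11],[19,0],[20,2],[30,0],[41,17],[46,12],[47,14],[49,12],[50,0]]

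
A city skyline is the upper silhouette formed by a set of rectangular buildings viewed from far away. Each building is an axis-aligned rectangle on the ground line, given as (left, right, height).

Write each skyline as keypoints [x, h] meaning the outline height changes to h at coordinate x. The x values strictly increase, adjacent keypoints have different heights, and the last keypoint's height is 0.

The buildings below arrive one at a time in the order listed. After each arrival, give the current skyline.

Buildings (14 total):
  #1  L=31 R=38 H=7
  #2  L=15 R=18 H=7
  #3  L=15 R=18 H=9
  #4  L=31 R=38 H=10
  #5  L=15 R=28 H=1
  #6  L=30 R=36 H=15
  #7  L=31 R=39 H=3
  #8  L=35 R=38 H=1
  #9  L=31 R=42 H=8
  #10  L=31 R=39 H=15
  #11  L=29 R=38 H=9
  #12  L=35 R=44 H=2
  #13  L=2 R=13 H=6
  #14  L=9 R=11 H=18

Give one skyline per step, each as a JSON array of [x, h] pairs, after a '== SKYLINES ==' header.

== SKYLINES ==
[[31,7],[38,0]]
[[15,7],[18,0],[31,7],[38,0]]
[[15,9],[18,0],[31,7],[38,0]]
[[15,9],[18,0],[31,10],[38,0]]
[[15,9],[18,1],[28,0],[31,10],[38,0]]
[[15,9],[18,1],[28,0],[30,15],[36,10],[38,0]]
[[15,9],[18,1],[28,0],[30,15],[36,10],[38,3],[39,0]]
[[15,9],[18,1],[28,0],[30,15],[36,10],[38,3],[39,0]]
[[15,9],[18,1],[28,0],[30,15],[36,10],[38,8],[42,0]]
[[15,9],[18,1],[28,0],[30,15],[39,8],[42,0]]
[[15,9],[18,1],[28,0],[29,9],[30,15],[39,8],[42,0]]
[[15,9],[18,1],[28,0],[29,9],[30,15],[39,8],[42,2],[44,0]]
[[2,6],[13,0],[15,9],[18,1],[28,0],[29,9],[30,15],[39,8],[42,2],[44,0]]
[[2,6],[9,18],[11,6],[13,0],[15,9],[18,1],[28,0],[29,9],[30,15],[39,8],[42,2],[44,0]]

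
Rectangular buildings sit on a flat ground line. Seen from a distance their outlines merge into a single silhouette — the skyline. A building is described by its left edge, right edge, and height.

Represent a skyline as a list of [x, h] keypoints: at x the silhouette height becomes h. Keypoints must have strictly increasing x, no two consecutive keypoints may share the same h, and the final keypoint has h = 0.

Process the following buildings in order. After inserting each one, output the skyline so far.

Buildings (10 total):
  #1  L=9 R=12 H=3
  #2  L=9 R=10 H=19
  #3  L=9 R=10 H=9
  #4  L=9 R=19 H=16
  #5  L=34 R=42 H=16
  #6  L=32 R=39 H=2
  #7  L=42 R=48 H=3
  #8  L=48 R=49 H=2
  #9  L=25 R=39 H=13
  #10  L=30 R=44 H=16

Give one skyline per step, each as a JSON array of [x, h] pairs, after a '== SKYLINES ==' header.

== SKYLINES ==
[[9,3],[12,0]]
[[9,19],[10,3],[12,0]]
[[9,19],[10,3],[12,0]]
[[9,19],[10,16],[19,0]]
[[9,19],[10,16],[19,0],[34,16],[42,0]]
[[9,19],[10,16],[19,0],[32,2],[34,16],[42,0]]
[[9,19],[10,16],[19,0],[32,2],[34,16],[42,3],[48,0]]
[[9,19],[10,16],[19,0],[32,2],[34,16],[42,3],[48,2],[49,0]]
[[9,19],[10,16],[19,0],[25,13],[34,16],[42,3],[48,2],[49,0]]
[[9,19],[10,16],[19,0],[25,13],[30,16],[44,3],[48,2],[49,0]]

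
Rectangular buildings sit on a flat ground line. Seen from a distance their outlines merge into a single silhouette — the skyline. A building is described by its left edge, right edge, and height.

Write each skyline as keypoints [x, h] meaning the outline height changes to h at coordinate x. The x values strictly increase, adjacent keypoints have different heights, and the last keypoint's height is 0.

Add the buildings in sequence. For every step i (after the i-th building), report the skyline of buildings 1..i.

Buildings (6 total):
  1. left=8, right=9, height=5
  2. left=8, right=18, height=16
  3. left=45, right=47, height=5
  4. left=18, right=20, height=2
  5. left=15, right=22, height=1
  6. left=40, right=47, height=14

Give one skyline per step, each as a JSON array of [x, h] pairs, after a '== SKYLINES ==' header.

== SKYLINES ==
[[8,5],[9,0]]
[[8,16],[18,0]]
[[8,16],[18,0],[45,5],[47,0]]
[[8,16],[18,2],[20,0],[45,5],[47,0]]
[[8,16],[18,2],[20,1],[22,0],[45,5],[47,0]]
[[8,16],[18,2],[20,1],[22,0],[40,14],[47,0]]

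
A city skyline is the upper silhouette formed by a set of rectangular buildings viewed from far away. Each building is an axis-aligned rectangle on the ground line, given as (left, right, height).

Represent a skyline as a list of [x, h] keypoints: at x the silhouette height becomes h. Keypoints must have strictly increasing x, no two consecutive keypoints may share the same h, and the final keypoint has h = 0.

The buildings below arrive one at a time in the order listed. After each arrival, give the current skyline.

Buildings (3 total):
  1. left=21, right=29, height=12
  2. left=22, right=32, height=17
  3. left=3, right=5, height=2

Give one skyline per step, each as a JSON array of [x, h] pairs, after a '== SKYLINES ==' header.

== SKYLINES ==
[[21,12],[29,0]]
[[21,12],[22,17],[32,0]]
[[3,2],[5,0],[21,12],[22,17],[32,0]]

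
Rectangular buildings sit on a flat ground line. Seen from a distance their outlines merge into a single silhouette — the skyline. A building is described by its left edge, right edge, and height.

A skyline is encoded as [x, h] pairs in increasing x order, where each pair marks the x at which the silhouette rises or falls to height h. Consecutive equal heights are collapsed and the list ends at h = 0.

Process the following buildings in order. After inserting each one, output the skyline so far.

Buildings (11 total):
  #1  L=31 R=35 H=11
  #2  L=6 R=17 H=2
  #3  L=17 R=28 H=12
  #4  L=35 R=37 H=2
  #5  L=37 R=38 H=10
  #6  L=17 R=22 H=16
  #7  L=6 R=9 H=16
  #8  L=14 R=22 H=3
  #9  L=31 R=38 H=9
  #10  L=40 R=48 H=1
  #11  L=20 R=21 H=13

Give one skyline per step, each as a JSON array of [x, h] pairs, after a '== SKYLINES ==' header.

== SKYLINES ==
[[31,11],[35,0]]
[[6,2],[17,0],[31,11],[35,0]]
[[6,2],[17,12],[28,0],[31,11],[35,0]]
[[6,2],[17,12],[28,0],[31,11],[35,2],[37,0]]
[[6,2],[17,12],[28,0],[31,11],[35,2],[37,10],[38,0]]
[[6,2],[17,16],[22,12],[28,0],[31,11],[35,2],[37,10],[38,0]]
[[6,16],[9,2],[17,16],[22,12],[28,0],[31,11],[35,2],[37,10],[38,0]]
[[6,16],[9,2],[14,3],[17,16],[22,12],[28,0],[31,11],[35,2],[37,10],[38,0]]
[[6,16],[9,2],[14,3],[17,16],[22,12],[28,0],[31,11],[35,9],[37,10],[38,0]]
[[6,16],[9,2],[14,3],[17,16],[22,12],[28,0],[31,11],[35,9],[37,10],[38,0],[40,1],[48,0]]
[[6,16],[9,2],[14,3],[17,16],[22,12],[28,0],[31,11],[35,9],[37,10],[38,0],[40,1],[48,0]]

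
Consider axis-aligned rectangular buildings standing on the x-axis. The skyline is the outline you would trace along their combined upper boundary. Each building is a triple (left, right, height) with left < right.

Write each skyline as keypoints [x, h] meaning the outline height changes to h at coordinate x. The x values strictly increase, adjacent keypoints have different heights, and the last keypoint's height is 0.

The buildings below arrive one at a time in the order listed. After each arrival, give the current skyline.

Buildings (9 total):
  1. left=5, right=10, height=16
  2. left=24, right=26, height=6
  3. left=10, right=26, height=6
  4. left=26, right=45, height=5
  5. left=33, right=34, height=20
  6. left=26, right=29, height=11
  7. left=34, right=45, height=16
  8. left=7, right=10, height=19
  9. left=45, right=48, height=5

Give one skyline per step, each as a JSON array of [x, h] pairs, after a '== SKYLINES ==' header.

== SKYLINES ==
[[5,16],[10,0]]
[[5,16],[10,0],[24,6],[26,0]]
[[5,16],[10,6],[26,0]]
[[5,16],[10,6],[26,5],[45,0]]
[[5,16],[10,6],[26,5],[33,20],[34,5],[45,0]]
[[5,16],[10,6],[26,11],[29,5],[33,20],[34,5],[45,0]]
[[5,16],[10,6],[26,11],[29,5],[33,20],[34,16],[45,0]]
[[5,16],[7,19],[10,6],[26,11],[29,5],[33,20],[34,16],[45,0]]
[[5,16],[7,19],[10,6],[26,11],[29,5],[33,20],[34,16],[45,5],[48,0]]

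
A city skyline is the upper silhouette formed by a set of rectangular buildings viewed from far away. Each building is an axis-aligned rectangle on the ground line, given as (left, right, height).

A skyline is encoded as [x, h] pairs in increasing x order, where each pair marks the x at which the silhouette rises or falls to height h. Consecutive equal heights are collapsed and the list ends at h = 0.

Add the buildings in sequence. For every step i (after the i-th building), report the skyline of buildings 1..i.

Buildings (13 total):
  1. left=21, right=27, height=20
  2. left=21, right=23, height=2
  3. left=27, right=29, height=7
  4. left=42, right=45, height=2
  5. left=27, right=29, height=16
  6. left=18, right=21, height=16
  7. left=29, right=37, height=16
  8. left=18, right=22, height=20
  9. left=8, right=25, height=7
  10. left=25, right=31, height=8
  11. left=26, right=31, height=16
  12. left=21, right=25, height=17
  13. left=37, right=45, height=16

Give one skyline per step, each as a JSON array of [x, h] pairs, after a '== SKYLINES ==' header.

== SKYLINES ==
[[21,20],[27,0]]
[[21,20],[27,0]]
[[21,20],[27,7],[29,0]]
[[21,20],[27,7],[29,0],[42,2],[45,0]]
[[21,20],[27,16],[29,0],[42,2],[45,0]]
[[18,16],[21,20],[27,16],[29,0],[42,2],[45,0]]
[[18,16],[21,20],[27,16],[37,0],[42,2],[45,0]]
[[18,20],[27,16],[37,0],[42,2],[45,0]]
[[8,7],[18,20],[27,16],[37,0],[42,2],[45,0]]
[[8,7],[18,20],[27,16],[37,0],[42,2],[45,0]]
[[8,7],[18,20],[27,16],[37,0],[42,2],[45,0]]
[[8,7],[18,20],[27,16],[37,0],[42,2],[45,0]]
[[8,7],[18,20],[27,16],[45,0]]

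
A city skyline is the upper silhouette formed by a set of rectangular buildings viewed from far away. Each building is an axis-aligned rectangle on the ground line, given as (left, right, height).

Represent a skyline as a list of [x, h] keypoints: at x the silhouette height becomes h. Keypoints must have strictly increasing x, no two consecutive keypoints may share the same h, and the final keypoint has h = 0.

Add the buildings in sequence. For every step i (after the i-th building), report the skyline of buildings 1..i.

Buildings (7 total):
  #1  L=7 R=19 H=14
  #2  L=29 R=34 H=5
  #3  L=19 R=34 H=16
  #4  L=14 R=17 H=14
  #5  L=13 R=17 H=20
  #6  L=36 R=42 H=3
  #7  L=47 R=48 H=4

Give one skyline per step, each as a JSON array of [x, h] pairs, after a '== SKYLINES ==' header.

== SKYLINES ==
[[7,14],[19,0]]
[[7,14],[19,0],[29,5],[34,0]]
[[7,14],[19,16],[34,0]]
[[7,14],[19,16],[34,0]]
[[7,14],[13,20],[17,14],[19,16],[34,0]]
[[7,14],[13,20],[17,14],[19,16],[34,0],[36,3],[42,0]]
[[7,14],[13,20],[17,14],[19,16],[34,0],[36,3],[42,0],[47,4],[48,0]]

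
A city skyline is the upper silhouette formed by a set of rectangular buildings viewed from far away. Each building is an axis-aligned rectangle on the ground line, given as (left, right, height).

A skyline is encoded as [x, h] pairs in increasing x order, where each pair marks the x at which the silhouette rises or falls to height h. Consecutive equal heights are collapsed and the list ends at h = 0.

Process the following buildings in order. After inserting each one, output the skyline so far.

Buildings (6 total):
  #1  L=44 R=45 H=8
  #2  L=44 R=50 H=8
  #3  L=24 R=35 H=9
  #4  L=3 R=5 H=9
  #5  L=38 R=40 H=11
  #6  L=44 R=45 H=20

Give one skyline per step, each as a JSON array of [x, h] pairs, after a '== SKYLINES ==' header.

== SKYLINES ==
[[44,8],[45,0]]
[[44,8],[50,0]]
[[24,9],[35,0],[44,8],[50,0]]
[[3,9],[5,0],[24,9],[35,0],[44,8],[50,0]]
[[3,9],[5,0],[24,9],[35,0],[38,11],[40,0],[44,8],[50,0]]
[[3,9],[5,0],[24,9],[35,0],[38,11],[40,0],[44,20],[45,8],[50,0]]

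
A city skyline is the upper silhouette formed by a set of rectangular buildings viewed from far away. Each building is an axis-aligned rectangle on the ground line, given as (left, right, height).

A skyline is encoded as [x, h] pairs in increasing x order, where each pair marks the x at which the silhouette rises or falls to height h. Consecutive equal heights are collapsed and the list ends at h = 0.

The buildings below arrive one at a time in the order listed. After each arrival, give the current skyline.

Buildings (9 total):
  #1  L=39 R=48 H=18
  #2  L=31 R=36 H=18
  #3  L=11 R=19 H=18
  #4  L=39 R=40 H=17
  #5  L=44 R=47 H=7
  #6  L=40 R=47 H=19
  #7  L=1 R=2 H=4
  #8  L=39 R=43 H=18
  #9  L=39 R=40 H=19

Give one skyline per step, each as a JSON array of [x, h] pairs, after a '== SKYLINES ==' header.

== SKYLINES ==
[[39,18],[48,0]]
[[31,18],[36,0],[39,18],[48,0]]
[[11,18],[19,0],[31,18],[36,0],[39,18],[48,0]]
[[11,18],[19,0],[31,18],[36,0],[39,18],[48,0]]
[[11,18],[19,0],[31,18],[36,0],[39,18],[48,0]]
[[11,18],[19,0],[31,18],[36,0],[39,18],[40,19],[47,18],[48,0]]
[[1,4],[2,0],[11,18],[19,0],[31,18],[36,0],[39,18],[40,19],[47,18],[48,0]]
[[1,4],[2,0],[11,18],[19,0],[31,18],[36,0],[39,18],[40,19],[47,18],[48,0]]
[[1,4],[2,0],[11,18],[19,0],[31,18],[36,0],[39,19],[47,18],[48,0]]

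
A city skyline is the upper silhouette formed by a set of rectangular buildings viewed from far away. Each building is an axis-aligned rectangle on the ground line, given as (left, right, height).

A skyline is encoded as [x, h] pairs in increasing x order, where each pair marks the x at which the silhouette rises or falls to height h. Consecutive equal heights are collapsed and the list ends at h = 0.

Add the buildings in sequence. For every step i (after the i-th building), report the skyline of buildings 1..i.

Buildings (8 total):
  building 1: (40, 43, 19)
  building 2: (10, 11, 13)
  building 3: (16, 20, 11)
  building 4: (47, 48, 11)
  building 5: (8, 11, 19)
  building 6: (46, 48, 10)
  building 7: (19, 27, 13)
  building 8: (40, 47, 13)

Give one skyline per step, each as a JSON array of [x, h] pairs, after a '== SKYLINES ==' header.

== SKYLINES ==
[[40,19],[43,0]]
[[10,13],[11,0],[40,19],[43,0]]
[[10,13],[11,0],[16,11],[20,0],[40,19],[43,0]]
[[10,13],[11,0],[16,11],[20,0],[40,19],[43,0],[47,11],[48,0]]
[[8,19],[11,0],[16,11],[20,0],[40,19],[43,0],[47,11],[48,0]]
[[8,19],[11,0],[16,11],[20,0],[40,19],[43,0],[46,10],[47,11],[48,0]]
[[8,19],[11,0],[16,11],[19,13],[27,0],[40,19],[43,0],[46,10],[47,11],[48,0]]
[[8,19],[11,0],[16,11],[19,13],[27,0],[40,19],[43,13],[47,11],[48,0]]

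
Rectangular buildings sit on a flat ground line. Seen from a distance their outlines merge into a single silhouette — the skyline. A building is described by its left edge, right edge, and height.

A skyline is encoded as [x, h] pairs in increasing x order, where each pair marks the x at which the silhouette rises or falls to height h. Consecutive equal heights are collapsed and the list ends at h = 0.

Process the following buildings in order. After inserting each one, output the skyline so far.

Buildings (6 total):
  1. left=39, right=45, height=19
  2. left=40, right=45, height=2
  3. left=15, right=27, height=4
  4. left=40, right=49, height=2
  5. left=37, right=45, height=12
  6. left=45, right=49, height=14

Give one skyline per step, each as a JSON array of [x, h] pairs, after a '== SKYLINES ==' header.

== SKYLINES ==
[[39,19],[45,0]]
[[39,19],[45,0]]
[[15,4],[27,0],[39,19],[45,0]]
[[15,4],[27,0],[39,19],[45,2],[49,0]]
[[15,4],[27,0],[37,12],[39,19],[45,2],[49,0]]
[[15,4],[27,0],[37,12],[39,19],[45,14],[49,0]]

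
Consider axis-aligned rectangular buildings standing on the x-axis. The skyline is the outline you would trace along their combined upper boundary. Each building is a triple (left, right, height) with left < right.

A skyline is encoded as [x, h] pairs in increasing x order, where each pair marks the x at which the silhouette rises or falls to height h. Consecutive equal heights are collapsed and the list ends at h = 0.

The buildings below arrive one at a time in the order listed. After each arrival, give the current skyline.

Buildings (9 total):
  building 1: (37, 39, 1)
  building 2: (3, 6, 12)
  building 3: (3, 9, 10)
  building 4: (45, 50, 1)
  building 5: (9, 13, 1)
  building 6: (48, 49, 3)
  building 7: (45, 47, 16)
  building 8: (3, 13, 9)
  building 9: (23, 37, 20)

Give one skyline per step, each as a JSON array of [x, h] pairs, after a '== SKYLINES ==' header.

== SKYLINES ==
[[37,1],[39,0]]
[[3,12],[6,0],[37,1],[39,0]]
[[3,12],[6,10],[9,0],[37,1],[39,0]]
[[3,12],[6,10],[9,0],[37,1],[39,0],[45,1],[50,0]]
[[3,12],[6,10],[9,1],[13,0],[37,1],[39,0],[45,1],[50,0]]
[[3,12],[6,10],[9,1],[13,0],[37,1],[39,0],[45,1],[48,3],[49,1],[50,0]]
[[3,12],[6,10],[9,1],[13,0],[37,1],[39,0],[45,16],[47,1],[48,3],[49,1],[50,0]]
[[3,12],[6,10],[9,9],[13,0],[37,1],[39,0],[45,16],[47,1],[48,3],[49,1],[50,0]]
[[3,12],[6,10],[9,9],[13,0],[23,20],[37,1],[39,0],[45,16],[47,1],[48,3],[49,1],[50,0]]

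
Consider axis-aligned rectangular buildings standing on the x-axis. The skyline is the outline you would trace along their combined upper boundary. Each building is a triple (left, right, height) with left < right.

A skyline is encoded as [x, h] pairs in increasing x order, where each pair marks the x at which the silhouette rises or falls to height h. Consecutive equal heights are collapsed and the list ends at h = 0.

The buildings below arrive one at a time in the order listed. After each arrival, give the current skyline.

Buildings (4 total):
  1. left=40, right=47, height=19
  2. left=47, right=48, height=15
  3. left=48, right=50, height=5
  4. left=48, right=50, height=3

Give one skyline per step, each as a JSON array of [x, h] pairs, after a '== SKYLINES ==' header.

== SKYLINES ==
[[40,19],[47,0]]
[[40,19],[47,15],[48,0]]
[[40,19],[47,15],[48,5],[50,0]]
[[40,19],[47,15],[48,5],[50,0]]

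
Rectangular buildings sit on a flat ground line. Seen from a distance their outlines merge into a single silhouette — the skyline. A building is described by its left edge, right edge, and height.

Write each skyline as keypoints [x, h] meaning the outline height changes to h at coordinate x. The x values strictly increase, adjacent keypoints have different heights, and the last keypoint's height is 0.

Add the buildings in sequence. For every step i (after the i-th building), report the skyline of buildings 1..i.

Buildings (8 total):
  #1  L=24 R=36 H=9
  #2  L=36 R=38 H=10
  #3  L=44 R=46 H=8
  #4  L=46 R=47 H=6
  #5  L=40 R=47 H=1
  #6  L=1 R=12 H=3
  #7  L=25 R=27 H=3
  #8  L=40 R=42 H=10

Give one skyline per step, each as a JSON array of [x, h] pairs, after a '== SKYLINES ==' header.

== SKYLINES ==
[[24,9],[36,0]]
[[24,9],[36,10],[38,0]]
[[24,9],[36,10],[38,0],[44,8],[46,0]]
[[24,9],[36,10],[38,0],[44,8],[46,6],[47,0]]
[[24,9],[36,10],[38,0],[40,1],[44,8],[46,6],[47,0]]
[[1,3],[12,0],[24,9],[36,10],[38,0],[40,1],[44,8],[46,6],[47,0]]
[[1,3],[12,0],[24,9],[36,10],[38,0],[40,1],[44,8],[46,6],[47,0]]
[[1,3],[12,0],[24,9],[36,10],[38,0],[40,10],[42,1],[44,8],[46,6],[47,0]]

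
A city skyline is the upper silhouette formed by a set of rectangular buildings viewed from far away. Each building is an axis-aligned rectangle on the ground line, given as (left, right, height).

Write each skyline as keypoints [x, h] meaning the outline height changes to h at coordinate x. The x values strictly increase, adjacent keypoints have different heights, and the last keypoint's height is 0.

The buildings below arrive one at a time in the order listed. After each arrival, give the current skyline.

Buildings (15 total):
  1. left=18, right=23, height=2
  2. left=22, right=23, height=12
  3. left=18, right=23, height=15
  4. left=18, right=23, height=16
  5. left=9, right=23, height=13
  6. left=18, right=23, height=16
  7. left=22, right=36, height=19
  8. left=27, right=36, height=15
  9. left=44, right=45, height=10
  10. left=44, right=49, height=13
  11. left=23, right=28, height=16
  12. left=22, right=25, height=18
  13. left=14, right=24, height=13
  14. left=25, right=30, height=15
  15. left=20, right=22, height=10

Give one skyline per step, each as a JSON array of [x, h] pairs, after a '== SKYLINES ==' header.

== SKYLINES ==
[[18,2],[23,0]]
[[18,2],[22,12],[23,0]]
[[18,15],[23,0]]
[[18,16],[23,0]]
[[9,13],[18,16],[23,0]]
[[9,13],[18,16],[23,0]]
[[9,13],[18,16],[22,19],[36,0]]
[[9,13],[18,16],[22,19],[36,0]]
[[9,13],[18,16],[22,19],[36,0],[44,10],[45,0]]
[[9,13],[18,16],[22,19],[36,0],[44,13],[49,0]]
[[9,13],[18,16],[22,19],[36,0],[44,13],[49,0]]
[[9,13],[18,16],[22,19],[36,0],[44,13],[49,0]]
[[9,13],[18,16],[22,19],[36,0],[44,13],[49,0]]
[[9,13],[18,16],[22,19],[36,0],[44,13],[49,0]]
[[9,13],[18,16],[22,19],[36,0],[44,13],[49,0]]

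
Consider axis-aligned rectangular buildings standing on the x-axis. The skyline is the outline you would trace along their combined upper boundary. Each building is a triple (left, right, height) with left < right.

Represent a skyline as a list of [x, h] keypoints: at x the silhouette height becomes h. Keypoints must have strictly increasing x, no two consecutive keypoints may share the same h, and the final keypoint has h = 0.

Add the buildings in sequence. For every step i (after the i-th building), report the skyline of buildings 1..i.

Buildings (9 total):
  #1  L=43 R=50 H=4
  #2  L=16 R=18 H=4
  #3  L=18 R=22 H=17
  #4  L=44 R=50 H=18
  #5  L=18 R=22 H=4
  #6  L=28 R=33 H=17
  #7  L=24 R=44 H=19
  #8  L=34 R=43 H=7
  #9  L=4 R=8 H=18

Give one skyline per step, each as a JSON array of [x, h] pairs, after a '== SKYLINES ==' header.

== SKYLINES ==
[[43,4],[50,0]]
[[16,4],[18,0],[43,4],[50,0]]
[[16,4],[18,17],[22,0],[43,4],[50,0]]
[[16,4],[18,17],[22,0],[43,4],[44,18],[50,0]]
[[16,4],[18,17],[22,0],[43,4],[44,18],[50,0]]
[[16,4],[18,17],[22,0],[28,17],[33,0],[43,4],[44,18],[50,0]]
[[16,4],[18,17],[22,0],[24,19],[44,18],[50,0]]
[[16,4],[18,17],[22,0],[24,19],[44,18],[50,0]]
[[4,18],[8,0],[16,4],[18,17],[22,0],[24,19],[44,18],[50,0]]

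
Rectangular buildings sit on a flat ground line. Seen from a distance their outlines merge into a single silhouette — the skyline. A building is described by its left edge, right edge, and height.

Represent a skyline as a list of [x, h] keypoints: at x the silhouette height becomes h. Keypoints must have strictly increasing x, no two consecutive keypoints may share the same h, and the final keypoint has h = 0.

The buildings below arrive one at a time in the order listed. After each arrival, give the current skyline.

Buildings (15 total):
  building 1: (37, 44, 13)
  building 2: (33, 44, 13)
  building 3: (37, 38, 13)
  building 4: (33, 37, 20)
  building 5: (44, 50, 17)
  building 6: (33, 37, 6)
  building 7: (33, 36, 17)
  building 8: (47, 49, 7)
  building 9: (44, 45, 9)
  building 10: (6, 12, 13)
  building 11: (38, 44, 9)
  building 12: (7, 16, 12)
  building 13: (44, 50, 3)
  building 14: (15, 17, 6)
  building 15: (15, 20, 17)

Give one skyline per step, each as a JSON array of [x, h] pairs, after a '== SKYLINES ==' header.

== SKYLINES ==
[[37,13],[44,0]]
[[33,13],[44,0]]
[[33,13],[44,0]]
[[33,20],[37,13],[44,0]]
[[33,20],[37,13],[44,17],[50,0]]
[[33,20],[37,13],[44,17],[50,0]]
[[33,20],[37,13],[44,17],[50,0]]
[[33,20],[37,13],[44,17],[50,0]]
[[33,20],[37,13],[44,17],[50,0]]
[[6,13],[12,0],[33,20],[37,13],[44,17],[50,0]]
[[6,13],[12,0],[33,20],[37,13],[44,17],[50,0]]
[[6,13],[12,12],[16,0],[33,20],[37,13],[44,17],[50,0]]
[[6,13],[12,12],[16,0],[33,20],[37,13],[44,17],[50,0]]
[[6,13],[12,12],[16,6],[17,0],[33,20],[37,13],[44,17],[50,0]]
[[6,13],[12,12],[15,17],[20,0],[33,20],[37,13],[44,17],[50,0]]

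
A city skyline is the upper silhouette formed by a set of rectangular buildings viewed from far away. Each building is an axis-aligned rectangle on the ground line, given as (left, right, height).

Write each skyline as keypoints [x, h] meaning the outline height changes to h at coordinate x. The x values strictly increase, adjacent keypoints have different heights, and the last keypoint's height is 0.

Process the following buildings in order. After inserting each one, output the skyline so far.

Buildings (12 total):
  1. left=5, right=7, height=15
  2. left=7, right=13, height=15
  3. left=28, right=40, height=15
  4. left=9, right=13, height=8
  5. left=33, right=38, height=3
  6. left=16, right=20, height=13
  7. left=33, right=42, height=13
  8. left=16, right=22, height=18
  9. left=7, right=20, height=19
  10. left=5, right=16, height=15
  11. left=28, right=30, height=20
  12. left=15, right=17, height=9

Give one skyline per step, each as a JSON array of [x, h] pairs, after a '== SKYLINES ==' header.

== SKYLINES ==
[[5,15],[7,0]]
[[5,15],[13,0]]
[[5,15],[13,0],[28,15],[40,0]]
[[5,15],[13,0],[28,15],[40,0]]
[[5,15],[13,0],[28,15],[40,0]]
[[5,15],[13,0],[16,13],[20,0],[28,15],[40,0]]
[[5,15],[13,0],[16,13],[20,0],[28,15],[40,13],[42,0]]
[[5,15],[13,0],[16,18],[22,0],[28,15],[40,13],[42,0]]
[[5,15],[7,19],[20,18],[22,0],[28,15],[40,13],[42,0]]
[[5,15],[7,19],[20,18],[22,0],[28,15],[40,13],[42,0]]
[[5,15],[7,19],[20,18],[22,0],[28,20],[30,15],[40,13],[42,0]]
[[5,15],[7,19],[20,18],[22,0],[28,20],[30,15],[40,13],[42,0]]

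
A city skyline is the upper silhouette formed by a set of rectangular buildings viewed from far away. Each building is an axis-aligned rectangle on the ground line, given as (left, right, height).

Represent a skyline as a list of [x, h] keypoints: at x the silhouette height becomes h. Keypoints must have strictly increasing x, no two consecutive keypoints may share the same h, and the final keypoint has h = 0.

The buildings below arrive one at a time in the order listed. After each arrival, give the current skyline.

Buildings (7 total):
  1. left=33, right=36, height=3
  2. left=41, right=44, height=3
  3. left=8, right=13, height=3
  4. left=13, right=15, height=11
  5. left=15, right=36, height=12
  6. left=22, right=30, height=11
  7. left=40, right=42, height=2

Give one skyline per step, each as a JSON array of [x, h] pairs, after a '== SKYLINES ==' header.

== SKYLINES ==
[[33,3],[36,0]]
[[33,3],[36,0],[41,3],[44,0]]
[[8,3],[13,0],[33,3],[36,0],[41,3],[44,0]]
[[8,3],[13,11],[15,0],[33,3],[36,0],[41,3],[44,0]]
[[8,3],[13,11],[15,12],[36,0],[41,3],[44,0]]
[[8,3],[13,11],[15,12],[36,0],[41,3],[44,0]]
[[8,3],[13,11],[15,12],[36,0],[40,2],[41,3],[44,0]]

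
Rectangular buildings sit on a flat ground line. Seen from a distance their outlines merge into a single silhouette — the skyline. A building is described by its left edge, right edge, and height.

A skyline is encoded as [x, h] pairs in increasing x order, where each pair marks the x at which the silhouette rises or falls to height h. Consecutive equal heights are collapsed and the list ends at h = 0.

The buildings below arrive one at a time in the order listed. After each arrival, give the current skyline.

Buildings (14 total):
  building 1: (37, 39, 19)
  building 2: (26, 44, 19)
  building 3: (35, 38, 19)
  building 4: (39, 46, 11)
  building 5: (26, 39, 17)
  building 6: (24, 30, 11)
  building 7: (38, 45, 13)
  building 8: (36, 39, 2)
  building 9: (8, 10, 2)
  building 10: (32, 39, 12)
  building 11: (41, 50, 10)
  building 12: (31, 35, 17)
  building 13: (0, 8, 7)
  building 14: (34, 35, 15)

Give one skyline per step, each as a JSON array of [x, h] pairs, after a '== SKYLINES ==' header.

== SKYLINES ==
[[37,19],[39,0]]
[[26,19],[44,0]]
[[26,19],[44,0]]
[[26,19],[44,11],[46,0]]
[[26,19],[44,11],[46,0]]
[[24,11],[26,19],[44,11],[46,0]]
[[24,11],[26,19],[44,13],[45,11],[46,0]]
[[24,11],[26,19],[44,13],[45,11],[46,0]]
[[8,2],[10,0],[24,11],[26,19],[44,13],[45,11],[46,0]]
[[8,2],[10,0],[24,11],[26,19],[44,13],[45,11],[46,0]]
[[8,2],[10,0],[24,11],[26,19],[44,13],[45,11],[46,10],[50,0]]
[[8,2],[10,0],[24,11],[26,19],[44,13],[45,11],[46,10],[50,0]]
[[0,7],[8,2],[10,0],[24,11],[26,19],[44,13],[45,11],[46,10],[50,0]]
[[0,7],[8,2],[10,0],[24,11],[26,19],[44,13],[45,11],[46,10],[50,0]]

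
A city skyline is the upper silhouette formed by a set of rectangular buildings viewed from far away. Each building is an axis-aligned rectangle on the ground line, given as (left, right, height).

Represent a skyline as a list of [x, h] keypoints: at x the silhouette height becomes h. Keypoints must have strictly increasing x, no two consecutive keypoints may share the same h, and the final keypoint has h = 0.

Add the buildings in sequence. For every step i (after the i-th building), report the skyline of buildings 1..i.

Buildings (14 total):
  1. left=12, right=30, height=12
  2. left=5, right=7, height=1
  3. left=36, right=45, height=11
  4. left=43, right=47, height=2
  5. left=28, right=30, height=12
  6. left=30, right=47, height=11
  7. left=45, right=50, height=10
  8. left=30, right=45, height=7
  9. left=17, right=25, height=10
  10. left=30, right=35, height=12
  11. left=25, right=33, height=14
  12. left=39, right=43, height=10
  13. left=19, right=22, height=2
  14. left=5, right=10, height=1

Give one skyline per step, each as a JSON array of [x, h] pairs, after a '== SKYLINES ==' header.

== SKYLINES ==
[[12,12],[30,0]]
[[5,1],[7,0],[12,12],[30,0]]
[[5,1],[7,0],[12,12],[30,0],[36,11],[45,0]]
[[5,1],[7,0],[12,12],[30,0],[36,11],[45,2],[47,0]]
[[5,1],[7,0],[12,12],[30,0],[36,11],[45,2],[47,0]]
[[5,1],[7,0],[12,12],[30,11],[47,0]]
[[5,1],[7,0],[12,12],[30,11],[47,10],[50,0]]
[[5,1],[7,0],[12,12],[30,11],[47,10],[50,0]]
[[5,1],[7,0],[12,12],[30,11],[47,10],[50,0]]
[[5,1],[7,0],[12,12],[35,11],[47,10],[50,0]]
[[5,1],[7,0],[12,12],[25,14],[33,12],[35,11],[47,10],[50,0]]
[[5,1],[7,0],[12,12],[25,14],[33,12],[35,11],[47,10],[50,0]]
[[5,1],[7,0],[12,12],[25,14],[33,12],[35,11],[47,10],[50,0]]
[[5,1],[10,0],[12,12],[25,14],[33,12],[35,11],[47,10],[50,0]]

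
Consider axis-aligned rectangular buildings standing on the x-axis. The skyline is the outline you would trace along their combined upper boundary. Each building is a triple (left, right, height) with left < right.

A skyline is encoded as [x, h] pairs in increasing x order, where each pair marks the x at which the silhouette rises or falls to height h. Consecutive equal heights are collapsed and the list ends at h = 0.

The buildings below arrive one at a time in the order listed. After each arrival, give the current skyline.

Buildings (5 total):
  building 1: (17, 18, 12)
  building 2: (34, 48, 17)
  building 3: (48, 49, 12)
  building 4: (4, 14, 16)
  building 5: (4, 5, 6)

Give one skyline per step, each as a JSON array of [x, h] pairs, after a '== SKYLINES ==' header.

== SKYLINES ==
[[17,12],[18,0]]
[[17,12],[18,0],[34,17],[48,0]]
[[17,12],[18,0],[34,17],[48,12],[49,0]]
[[4,16],[14,0],[17,12],[18,0],[34,17],[48,12],[49,0]]
[[4,16],[14,0],[17,12],[18,0],[34,17],[48,12],[49,0]]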